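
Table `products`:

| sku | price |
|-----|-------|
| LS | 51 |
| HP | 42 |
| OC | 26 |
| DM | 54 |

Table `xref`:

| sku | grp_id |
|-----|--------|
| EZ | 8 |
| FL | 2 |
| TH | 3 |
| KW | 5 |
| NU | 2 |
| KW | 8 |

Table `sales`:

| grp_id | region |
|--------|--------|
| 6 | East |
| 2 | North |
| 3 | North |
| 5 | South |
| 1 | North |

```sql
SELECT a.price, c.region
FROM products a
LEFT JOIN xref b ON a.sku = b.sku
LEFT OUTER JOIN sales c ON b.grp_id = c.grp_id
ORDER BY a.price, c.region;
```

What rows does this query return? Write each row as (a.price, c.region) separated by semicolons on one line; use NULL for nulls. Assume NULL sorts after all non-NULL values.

(26, NULL); (42, NULL); (51, NULL); (54, NULL)

Evaluate left to right. First `products a LEFT JOIN xref b` on sku: 4 row(s).
Then LEFT JOIN `sales c` on grp_id: each of those 4 rows is kept; rows whose b.grp_id has no match in c get NULL for c's columns.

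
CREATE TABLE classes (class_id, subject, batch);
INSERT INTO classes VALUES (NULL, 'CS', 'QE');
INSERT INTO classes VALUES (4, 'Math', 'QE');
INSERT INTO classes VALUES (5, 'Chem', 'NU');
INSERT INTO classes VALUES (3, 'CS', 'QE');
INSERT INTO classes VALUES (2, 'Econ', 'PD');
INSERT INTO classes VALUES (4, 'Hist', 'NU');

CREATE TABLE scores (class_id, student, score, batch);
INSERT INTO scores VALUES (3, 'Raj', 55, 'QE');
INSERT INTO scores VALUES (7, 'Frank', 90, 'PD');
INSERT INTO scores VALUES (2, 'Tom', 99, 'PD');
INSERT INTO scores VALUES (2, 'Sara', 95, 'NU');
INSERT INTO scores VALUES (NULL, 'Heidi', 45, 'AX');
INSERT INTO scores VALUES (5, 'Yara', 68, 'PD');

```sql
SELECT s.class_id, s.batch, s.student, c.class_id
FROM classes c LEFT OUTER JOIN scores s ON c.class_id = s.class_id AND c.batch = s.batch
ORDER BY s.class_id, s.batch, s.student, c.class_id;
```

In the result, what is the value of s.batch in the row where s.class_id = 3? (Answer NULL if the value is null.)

LEFT JOIN keeps every row from `classes`; unmatched rows get NULL for `scores`'s columns.
Matching on c.class_id = s.class_id AND c.batch = s.batch. A NULL in a compared column never satisfies the condition.
- c row (class_id=NULL, batch=QE): no match → kept, s columns NULL.
- c row (class_id=4, batch=QE): no match → kept, s columns NULL.
- c row (class_id=5, batch=NU): no match → kept, s columns NULL.
- c row (class_id=3, batch=QE): matches 1 s row(s) → 1 output row(s).
- c row (class_id=2, batch=PD): matches 1 s row(s) → 1 output row(s).
- c row (class_id=4, batch=NU): no match → kept, s columns NULL.

QE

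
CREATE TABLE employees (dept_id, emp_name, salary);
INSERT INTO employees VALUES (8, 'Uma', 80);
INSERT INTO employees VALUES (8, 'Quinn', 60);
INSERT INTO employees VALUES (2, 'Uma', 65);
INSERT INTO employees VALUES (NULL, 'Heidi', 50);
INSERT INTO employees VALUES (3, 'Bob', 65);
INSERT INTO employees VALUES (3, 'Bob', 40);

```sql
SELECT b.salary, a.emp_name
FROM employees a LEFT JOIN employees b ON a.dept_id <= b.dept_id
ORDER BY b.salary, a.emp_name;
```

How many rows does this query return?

18

LEFT JOIN keeps every row from `employees a`; unmatched rows get NULL for `employees b`'s columns.
Matching on a.dept_id <= b.dept_id. A NULL in a compared column never satisfies the condition.
Matched pairs: 17; unmatched a rows kept: 1.
Total: 17 matched + 1 padded = 18 rows.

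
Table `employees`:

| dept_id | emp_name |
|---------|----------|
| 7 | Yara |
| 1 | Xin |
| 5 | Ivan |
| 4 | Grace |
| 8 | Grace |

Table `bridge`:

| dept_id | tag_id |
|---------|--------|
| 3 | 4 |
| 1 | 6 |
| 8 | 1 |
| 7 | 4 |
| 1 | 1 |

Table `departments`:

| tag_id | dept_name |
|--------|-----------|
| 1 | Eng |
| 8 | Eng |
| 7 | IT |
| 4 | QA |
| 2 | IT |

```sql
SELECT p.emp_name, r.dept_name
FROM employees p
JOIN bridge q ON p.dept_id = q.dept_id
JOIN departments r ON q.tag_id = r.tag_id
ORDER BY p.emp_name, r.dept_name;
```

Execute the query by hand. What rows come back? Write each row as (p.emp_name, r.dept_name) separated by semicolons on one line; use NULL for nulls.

(Grace, Eng); (Xin, Eng); (Yara, QA)

Step 1 — p INNER JOIN q on dept_id → 4 row(s).
Then INNER JOIN `departments r` on tag_id: keep only rows whose q.tag_id appears in r.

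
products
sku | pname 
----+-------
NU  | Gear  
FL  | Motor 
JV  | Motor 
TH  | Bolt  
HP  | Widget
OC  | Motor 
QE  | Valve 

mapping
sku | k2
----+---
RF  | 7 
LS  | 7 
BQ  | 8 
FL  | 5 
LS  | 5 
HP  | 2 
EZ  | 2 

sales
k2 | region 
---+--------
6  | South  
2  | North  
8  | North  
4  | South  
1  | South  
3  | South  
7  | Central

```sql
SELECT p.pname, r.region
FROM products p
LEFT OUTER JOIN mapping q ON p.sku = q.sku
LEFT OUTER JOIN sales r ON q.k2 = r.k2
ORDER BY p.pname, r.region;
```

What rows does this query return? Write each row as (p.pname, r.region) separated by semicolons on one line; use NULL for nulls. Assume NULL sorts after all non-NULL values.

Joins associate left-to-right: products LEFT JOIN mapping on sku gives 7 intermediate row(s).
Then LEFT JOIN `sales r` on k2: each of those 7 rows is kept; rows whose q.k2 has no match in r get NULL for r's columns.

(Bolt, NULL); (Gear, NULL); (Motor, NULL); (Motor, NULL); (Motor, NULL); (Valve, NULL); (Widget, North)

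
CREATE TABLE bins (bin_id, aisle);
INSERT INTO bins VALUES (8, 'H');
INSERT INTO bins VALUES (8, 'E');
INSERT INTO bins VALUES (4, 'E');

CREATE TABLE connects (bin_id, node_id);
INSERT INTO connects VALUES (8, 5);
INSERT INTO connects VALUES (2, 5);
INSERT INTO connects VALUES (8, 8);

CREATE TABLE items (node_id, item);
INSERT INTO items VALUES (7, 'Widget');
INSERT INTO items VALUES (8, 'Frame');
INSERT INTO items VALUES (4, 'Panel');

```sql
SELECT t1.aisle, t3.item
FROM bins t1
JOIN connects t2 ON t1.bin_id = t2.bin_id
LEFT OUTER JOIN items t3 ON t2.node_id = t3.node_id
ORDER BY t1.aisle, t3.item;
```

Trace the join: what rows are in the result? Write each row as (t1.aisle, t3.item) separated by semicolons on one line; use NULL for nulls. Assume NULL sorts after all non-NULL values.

Step 1 — t1 INNER JOIN t2 on bin_id → 4 row(s).
Then LEFT JOIN `items t3` on node_id: each of those 4 rows is kept; rows whose t2.node_id has no match in t3 get NULL for t3's columns.

(E, Frame); (E, NULL); (H, Frame); (H, NULL)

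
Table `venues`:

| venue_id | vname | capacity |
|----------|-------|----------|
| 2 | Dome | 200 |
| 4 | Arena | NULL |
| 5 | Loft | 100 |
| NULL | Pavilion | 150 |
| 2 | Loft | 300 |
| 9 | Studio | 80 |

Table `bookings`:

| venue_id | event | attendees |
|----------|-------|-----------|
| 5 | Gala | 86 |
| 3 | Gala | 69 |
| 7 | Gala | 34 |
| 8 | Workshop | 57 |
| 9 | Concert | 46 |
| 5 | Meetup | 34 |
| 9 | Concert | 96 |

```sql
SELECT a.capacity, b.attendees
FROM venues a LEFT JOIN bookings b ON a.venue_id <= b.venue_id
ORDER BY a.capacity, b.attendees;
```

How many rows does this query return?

29

LEFT JOIN keeps every row from `venues`; unmatched rows get NULL for `bookings`'s columns.
Matching on a.venue_id <= b.venue_id. A NULL in a compared column never satisfies the condition.
- a (venue_id=2) pairs with 7 row(s) of b.
- a (venue_id=4) pairs with 6 row(s) of b.
- a (venue_id=5) pairs with 6 row(s) of b.
- a (venue_id=NULL) has no partner → padded with NULL.
- a (venue_id=2) pairs with 7 row(s) of b.
- a (venue_id=9) pairs with 2 row(s) of b.
Total: 28 matched + 1 padded = 29 rows.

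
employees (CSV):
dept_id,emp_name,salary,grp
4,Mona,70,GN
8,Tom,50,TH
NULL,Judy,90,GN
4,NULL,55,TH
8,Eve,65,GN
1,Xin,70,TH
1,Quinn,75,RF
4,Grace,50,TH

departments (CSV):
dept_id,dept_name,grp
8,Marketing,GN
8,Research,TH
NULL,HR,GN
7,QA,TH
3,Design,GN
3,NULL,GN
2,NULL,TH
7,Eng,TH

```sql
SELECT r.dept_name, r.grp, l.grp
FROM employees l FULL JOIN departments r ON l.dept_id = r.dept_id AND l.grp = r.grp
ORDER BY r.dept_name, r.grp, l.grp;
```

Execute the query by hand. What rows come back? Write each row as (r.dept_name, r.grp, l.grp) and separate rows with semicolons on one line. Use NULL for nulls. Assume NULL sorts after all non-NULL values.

FULL OUTER JOIN keeps every row from both sides; unmatched rows get NULL for the other side's columns.
Matching on l.dept_id = r.dept_id AND l.grp = r.grp. A NULL in a compared column never satisfies the condition.
- l (dept_id=4, grp=GN) has no partner → padded with NULL.
- l (dept_id=8, grp=TH) pairs with 1 row(s) of r.
- l (dept_id=NULL, grp=GN) has no partner → padded with NULL.
- l (dept_id=4, grp=TH) has no partner → padded with NULL.
- l (dept_id=8, grp=GN) pairs with 1 row(s) of r.
- l (dept_id=1, grp=TH) has no partner → padded with NULL.
- l (dept_id=1, grp=RF) has no partner → padded with NULL.
- l (dept_id=4, grp=TH) has no partner → padded with NULL.
- plus 6 unmatched r row(s), each kept with NULL l columns.

(Design, GN, NULL); (Eng, TH, NULL); (HR, GN, NULL); (Marketing, GN, GN); (QA, TH, NULL); (Research, TH, TH); (NULL, GN, NULL); (NULL, TH, NULL); (NULL, NULL, GN); (NULL, NULL, GN); (NULL, NULL, RF); (NULL, NULL, TH); (NULL, NULL, TH); (NULL, NULL, TH)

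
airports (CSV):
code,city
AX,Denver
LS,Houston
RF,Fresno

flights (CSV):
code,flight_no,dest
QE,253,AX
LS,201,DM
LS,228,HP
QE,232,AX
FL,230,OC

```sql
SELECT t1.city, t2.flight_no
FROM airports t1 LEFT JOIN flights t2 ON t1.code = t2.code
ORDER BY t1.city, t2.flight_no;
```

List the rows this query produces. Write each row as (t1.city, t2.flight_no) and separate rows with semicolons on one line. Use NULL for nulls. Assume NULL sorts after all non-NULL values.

LEFT JOIN keeps every row from `airports`; unmatched rows get NULL for `flights`'s columns.
Matching on t1.code = t2.code.
- t1 (code=AX) has no partner → padded with NULL.
- t1 (code=LS) pairs with 2 row(s) of t2.
- t1 (code=RF) has no partner → padded with NULL.
After projecting and ordering:
t1.city | t2.flight_no
Denver | NULL
Fresno | NULL
Houston | 201
Houston | 228

(Denver, NULL); (Fresno, NULL); (Houston, 201); (Houston, 228)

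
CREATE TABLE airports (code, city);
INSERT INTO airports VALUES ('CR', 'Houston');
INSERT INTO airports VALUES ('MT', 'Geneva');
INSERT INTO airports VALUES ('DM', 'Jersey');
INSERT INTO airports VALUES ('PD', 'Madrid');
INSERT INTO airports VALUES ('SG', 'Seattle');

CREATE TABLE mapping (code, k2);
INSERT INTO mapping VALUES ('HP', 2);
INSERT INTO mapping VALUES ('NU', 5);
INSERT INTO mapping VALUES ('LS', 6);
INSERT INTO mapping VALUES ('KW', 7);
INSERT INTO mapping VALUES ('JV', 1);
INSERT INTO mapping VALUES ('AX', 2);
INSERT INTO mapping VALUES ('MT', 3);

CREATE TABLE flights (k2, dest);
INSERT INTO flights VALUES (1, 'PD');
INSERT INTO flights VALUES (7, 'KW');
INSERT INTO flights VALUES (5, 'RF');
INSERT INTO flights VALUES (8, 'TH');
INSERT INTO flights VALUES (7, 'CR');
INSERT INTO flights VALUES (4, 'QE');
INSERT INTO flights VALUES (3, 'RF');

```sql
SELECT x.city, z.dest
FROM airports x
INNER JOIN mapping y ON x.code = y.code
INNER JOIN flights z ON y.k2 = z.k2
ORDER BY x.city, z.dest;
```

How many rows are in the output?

1

Joins associate left-to-right: airports INNER JOIN mapping on code gives 1 intermediate row(s).
Then INNER JOIN `flights z` on k2: keep only rows whose y.k2 appears in z.
Result: 1 row(s).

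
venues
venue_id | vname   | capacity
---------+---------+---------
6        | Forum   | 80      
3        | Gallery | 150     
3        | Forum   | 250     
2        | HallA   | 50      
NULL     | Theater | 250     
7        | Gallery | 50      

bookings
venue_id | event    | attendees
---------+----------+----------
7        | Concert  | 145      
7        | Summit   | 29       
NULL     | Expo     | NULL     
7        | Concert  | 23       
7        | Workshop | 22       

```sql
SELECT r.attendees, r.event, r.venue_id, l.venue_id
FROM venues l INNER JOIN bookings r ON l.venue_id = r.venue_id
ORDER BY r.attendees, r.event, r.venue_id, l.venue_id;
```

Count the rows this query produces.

INNER JOIN keeps only pairs where the ON condition holds.
Matching on l.venue_id = r.venue_id. A NULL in a compared column never satisfies the condition.
- l row (venue_id=6): no match → dropped.
- l row (venue_id=3): no match → dropped.
- l row (venue_id=3): no match → dropped.
- l row (venue_id=2): no match → dropped.
- l row (venue_id=NULL): no match → dropped.
- l row (venue_id=7): matches 4 r row(s) → 4 output row(s).
Total: 4 rows.

4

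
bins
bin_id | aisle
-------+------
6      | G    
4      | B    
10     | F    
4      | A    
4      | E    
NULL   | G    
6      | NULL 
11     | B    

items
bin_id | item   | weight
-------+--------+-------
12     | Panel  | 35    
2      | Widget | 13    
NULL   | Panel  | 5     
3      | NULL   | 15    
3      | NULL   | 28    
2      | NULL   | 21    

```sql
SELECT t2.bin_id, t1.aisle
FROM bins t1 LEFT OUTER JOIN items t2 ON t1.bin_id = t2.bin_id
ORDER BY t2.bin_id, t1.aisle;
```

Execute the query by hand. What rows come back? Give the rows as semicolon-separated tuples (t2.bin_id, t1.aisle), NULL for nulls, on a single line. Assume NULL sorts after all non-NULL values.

(NULL, A); (NULL, B); (NULL, B); (NULL, E); (NULL, F); (NULL, G); (NULL, G); (NULL, NULL)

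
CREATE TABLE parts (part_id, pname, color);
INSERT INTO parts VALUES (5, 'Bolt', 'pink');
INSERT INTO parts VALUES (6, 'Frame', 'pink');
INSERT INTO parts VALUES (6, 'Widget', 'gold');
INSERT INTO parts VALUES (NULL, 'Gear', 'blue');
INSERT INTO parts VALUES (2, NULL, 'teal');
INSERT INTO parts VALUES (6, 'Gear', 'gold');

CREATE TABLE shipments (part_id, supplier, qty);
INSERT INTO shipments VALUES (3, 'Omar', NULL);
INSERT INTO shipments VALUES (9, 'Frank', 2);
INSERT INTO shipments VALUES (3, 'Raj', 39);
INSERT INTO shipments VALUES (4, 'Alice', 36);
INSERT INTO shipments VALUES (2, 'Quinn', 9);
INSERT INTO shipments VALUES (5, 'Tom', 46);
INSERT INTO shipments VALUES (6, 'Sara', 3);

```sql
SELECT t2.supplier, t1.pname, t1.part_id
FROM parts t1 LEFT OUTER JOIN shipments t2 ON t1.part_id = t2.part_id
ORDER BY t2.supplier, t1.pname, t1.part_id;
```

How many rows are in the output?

6

LEFT JOIN keeps every row from `parts`; unmatched rows get NULL for `shipments`'s columns.
Matching on t1.part_id = t2.part_id. A NULL in a compared column never satisfies the condition.
- t1 (part_id=5) pairs with 1 row(s) of t2.
- t1 (part_id=6) pairs with 1 row(s) of t2.
- t1 (part_id=6) pairs with 1 row(s) of t2.
- t1 (part_id=NULL) has no partner → padded with NULL.
- t1 (part_id=2) pairs with 1 row(s) of t2.
- t1 (part_id=6) pairs with 1 row(s) of t2.
Total: 5 matched + 1 padded = 6 rows.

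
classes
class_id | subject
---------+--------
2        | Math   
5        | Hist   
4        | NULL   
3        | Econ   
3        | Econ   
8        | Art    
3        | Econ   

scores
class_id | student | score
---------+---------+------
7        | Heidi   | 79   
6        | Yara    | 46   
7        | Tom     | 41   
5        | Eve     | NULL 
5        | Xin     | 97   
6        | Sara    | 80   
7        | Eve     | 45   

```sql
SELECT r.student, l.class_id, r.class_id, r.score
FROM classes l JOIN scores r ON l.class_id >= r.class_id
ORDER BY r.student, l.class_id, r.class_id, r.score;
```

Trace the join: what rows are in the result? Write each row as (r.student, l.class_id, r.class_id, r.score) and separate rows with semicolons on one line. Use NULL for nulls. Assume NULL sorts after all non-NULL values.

(Eve, 5, 5, NULL); (Eve, 8, 5, NULL); (Eve, 8, 7, 45); (Heidi, 8, 7, 79); (Sara, 8, 6, 80); (Tom, 8, 7, 41); (Xin, 5, 5, 97); (Xin, 8, 5, 97); (Yara, 8, 6, 46)

INNER JOIN keeps only pairs where the ON condition holds.
Matching on l.class_id >= r.class_id.
Matched pairs: 9.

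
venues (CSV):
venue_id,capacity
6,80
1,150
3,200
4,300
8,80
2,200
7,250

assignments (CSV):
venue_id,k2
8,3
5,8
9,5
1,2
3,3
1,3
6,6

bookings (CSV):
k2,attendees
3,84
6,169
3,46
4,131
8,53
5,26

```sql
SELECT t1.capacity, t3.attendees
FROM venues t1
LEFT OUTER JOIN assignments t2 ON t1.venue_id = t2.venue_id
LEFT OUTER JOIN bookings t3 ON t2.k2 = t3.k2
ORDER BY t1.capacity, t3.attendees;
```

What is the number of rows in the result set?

11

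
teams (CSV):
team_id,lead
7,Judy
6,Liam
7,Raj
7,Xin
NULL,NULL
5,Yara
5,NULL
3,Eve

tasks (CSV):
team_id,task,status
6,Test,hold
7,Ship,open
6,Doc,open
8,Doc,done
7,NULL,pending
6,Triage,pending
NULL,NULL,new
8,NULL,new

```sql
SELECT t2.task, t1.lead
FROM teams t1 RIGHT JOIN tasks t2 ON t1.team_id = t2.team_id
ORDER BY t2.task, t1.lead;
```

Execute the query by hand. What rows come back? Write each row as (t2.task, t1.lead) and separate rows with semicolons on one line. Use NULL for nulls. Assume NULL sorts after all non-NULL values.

RIGHT JOIN keeps every row from `tasks`; unmatched rows get NULL for `teams`'s columns.
Matching on t1.team_id = t2.team_id. A NULL in a compared column never satisfies the condition.
Matched pairs: 9; unmatched t2 rows kept: 3.

(Doc, Liam); (Doc, NULL); (Ship, Judy); (Ship, Raj); (Ship, Xin); (Test, Liam); (Triage, Liam); (NULL, Judy); (NULL, Raj); (NULL, Xin); (NULL, NULL); (NULL, NULL)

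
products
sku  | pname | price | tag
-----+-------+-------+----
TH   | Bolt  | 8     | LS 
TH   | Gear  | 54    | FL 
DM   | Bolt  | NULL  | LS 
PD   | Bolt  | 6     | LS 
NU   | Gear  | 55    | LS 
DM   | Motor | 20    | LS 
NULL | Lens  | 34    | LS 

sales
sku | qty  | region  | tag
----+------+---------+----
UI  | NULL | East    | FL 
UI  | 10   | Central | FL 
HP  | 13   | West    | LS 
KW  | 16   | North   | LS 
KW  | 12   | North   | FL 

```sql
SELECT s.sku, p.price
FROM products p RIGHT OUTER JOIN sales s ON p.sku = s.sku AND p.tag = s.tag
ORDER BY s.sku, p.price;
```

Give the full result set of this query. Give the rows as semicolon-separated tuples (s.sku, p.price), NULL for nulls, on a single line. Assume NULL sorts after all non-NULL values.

(HP, NULL); (KW, NULL); (KW, NULL); (UI, NULL); (UI, NULL)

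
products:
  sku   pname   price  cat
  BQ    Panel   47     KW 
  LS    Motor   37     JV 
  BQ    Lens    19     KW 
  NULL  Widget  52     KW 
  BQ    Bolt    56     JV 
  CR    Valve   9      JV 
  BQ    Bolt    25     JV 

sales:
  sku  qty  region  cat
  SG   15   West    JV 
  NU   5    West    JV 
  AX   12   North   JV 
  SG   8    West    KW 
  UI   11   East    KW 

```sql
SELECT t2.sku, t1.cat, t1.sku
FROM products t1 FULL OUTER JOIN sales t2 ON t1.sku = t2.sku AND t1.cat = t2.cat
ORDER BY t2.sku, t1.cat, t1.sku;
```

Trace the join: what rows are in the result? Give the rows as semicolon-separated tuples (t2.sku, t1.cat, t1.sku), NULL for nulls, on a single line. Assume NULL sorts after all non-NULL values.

FULL OUTER JOIN keeps every row from both sides; unmatched rows get NULL for the other side's columns.
Matching on t1.sku = t2.sku AND t1.cat = t2.cat. A NULL in a compared column never satisfies the condition.
- t1 (sku=BQ, cat=KW) has no partner → padded with NULL.
- t1 (sku=LS, cat=JV) has no partner → padded with NULL.
- t1 (sku=BQ, cat=KW) has no partner → padded with NULL.
- t1 (sku=NULL, cat=KW) has no partner → padded with NULL.
- t1 (sku=BQ, cat=JV) has no partner → padded with NULL.
- t1 (sku=CR, cat=JV) has no partner → padded with NULL.
- t1 (sku=BQ, cat=JV) has no partner → padded with NULL.
- 5 row(s) from t2 found no t1 partner → padded with NULL.

(AX, NULL, NULL); (NU, NULL, NULL); (SG, NULL, NULL); (SG, NULL, NULL); (UI, NULL, NULL); (NULL, JV, BQ); (NULL, JV, BQ); (NULL, JV, CR); (NULL, JV, LS); (NULL, KW, BQ); (NULL, KW, BQ); (NULL, KW, NULL)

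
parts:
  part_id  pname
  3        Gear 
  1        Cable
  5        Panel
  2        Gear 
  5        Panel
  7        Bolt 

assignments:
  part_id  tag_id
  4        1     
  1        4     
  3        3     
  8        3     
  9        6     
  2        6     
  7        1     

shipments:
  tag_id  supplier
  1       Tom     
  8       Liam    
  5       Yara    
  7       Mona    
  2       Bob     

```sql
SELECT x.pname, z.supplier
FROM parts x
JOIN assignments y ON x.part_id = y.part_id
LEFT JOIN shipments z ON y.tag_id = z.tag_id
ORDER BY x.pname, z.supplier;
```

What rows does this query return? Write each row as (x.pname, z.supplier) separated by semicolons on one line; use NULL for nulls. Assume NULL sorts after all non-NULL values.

(Bolt, Tom); (Cable, NULL); (Gear, NULL); (Gear, NULL)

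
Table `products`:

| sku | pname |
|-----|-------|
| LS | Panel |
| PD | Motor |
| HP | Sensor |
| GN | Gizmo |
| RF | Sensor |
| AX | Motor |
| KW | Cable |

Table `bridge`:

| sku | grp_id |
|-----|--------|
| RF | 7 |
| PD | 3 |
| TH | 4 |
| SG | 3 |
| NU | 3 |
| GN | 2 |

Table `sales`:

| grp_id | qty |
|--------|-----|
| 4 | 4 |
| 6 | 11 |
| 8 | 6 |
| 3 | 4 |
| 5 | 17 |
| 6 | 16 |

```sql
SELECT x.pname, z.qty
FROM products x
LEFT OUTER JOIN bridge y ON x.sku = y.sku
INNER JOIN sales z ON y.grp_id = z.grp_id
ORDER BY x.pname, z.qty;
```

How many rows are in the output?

1

Evaluate left to right. First `products x LEFT JOIN bridge y` on sku: 7 row(s).
Then INNER JOIN `sales z` on grp_id: keep only rows whose y.grp_id appears in z.
Result: 1 row(s).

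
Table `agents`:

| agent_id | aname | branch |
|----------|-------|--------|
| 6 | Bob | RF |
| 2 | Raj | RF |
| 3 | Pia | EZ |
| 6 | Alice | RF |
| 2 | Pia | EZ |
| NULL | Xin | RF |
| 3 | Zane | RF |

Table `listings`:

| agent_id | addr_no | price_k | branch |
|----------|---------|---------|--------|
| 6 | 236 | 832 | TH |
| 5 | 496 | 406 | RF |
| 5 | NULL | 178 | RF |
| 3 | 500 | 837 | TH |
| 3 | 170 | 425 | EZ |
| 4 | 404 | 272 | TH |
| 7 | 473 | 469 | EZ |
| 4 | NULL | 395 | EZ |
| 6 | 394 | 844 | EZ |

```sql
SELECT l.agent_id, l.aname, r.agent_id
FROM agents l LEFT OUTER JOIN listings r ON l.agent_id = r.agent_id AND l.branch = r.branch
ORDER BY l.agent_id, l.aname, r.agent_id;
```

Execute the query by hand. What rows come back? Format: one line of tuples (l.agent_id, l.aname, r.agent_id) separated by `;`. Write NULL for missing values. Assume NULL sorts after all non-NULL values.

(2, Pia, NULL); (2, Raj, NULL); (3, Pia, 3); (3, Zane, NULL); (6, Alice, NULL); (6, Bob, NULL); (NULL, Xin, NULL)

LEFT JOIN keeps every row from `agents`; unmatched rows get NULL for `listings`'s columns.
Matching on l.agent_id = r.agent_id AND l.branch = r.branch. A NULL in a compared column never satisfies the condition.
Matched pairs: 1; unmatched l rows kept: 6.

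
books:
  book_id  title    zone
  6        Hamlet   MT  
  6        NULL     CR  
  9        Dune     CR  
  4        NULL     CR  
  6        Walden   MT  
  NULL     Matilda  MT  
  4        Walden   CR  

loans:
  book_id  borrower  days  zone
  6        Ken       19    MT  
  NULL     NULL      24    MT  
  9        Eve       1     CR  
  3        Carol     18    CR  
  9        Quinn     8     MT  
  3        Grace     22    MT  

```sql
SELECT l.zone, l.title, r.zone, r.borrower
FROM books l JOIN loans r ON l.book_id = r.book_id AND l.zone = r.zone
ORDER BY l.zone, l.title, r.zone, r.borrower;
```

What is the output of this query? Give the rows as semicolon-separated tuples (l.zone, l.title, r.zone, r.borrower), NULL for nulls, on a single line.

INNER JOIN keeps only pairs where the ON condition holds.
Matching on l.book_id = r.book_id AND l.zone = r.zone. A NULL in a compared column never satisfies the condition.
- l[0] book_id=6, zone=MT → 1 match(es) in r → 1 row(s).
- l[1] book_id=6, zone=CR → no match; dropped.
- l[2] book_id=9, zone=CR → 1 match(es) in r → 1 row(s).
- l[3] book_id=4, zone=CR → no match; dropped.
- l[4] book_id=6, zone=MT → 1 match(es) in r → 1 row(s).
- l[5] book_id=NULL, zone=MT → no match; dropped.
- l[6] book_id=4, zone=CR → no match; dropped.
After projecting and ordering:
l.zone | l.title | r.zone | r.borrower
CR | Dune | CR | Eve
MT | Hamlet | MT | Ken
MT | Walden | MT | Ken

(CR, Dune, CR, Eve); (MT, Hamlet, MT, Ken); (MT, Walden, MT, Ken)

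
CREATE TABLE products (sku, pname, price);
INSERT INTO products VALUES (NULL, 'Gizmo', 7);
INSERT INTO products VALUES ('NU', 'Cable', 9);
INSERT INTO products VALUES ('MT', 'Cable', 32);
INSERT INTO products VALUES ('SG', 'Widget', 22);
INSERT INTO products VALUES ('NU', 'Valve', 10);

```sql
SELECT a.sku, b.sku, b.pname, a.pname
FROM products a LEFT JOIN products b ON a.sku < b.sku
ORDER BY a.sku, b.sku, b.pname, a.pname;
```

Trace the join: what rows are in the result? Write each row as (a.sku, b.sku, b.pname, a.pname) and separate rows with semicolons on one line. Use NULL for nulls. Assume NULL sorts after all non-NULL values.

(MT, NU, Cable, Cable); (MT, NU, Valve, Cable); (MT, SG, Widget, Cable); (NU, SG, Widget, Cable); (NU, SG, Widget, Valve); (SG, NULL, NULL, Widget); (NULL, NULL, NULL, Gizmo)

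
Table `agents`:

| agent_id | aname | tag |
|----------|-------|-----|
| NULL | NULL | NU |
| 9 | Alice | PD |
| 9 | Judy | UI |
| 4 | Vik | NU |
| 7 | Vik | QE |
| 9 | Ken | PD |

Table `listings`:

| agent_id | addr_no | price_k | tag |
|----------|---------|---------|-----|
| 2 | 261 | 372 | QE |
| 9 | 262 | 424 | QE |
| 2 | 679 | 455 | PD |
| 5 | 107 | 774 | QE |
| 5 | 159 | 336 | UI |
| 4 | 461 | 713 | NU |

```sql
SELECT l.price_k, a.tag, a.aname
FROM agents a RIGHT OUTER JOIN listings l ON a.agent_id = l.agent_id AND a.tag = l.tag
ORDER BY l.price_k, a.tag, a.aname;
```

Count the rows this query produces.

RIGHT JOIN keeps every row from `listings`; unmatched rows get NULL for `agents`'s columns.
Matching on a.agent_id = l.agent_id AND a.tag = l.tag. A NULL in a compared column never satisfies the condition.
- agent_id=NULL, tag=NU: no matching l row.
- agent_id=9, tag=PD: no matching l row.
- agent_id=9, tag=UI: no matching l row.
- agent_id=4, tag=NU: 1 matching l row(s), so 1 row(s) emitted.
- agent_id=7, tag=QE: no matching l row.
- agent_id=9, tag=PD: no matching l row.
- plus 5 unmatched l row(s), each kept with NULL a columns.
Total: 1 matched + 5 padded = 6 rows.

6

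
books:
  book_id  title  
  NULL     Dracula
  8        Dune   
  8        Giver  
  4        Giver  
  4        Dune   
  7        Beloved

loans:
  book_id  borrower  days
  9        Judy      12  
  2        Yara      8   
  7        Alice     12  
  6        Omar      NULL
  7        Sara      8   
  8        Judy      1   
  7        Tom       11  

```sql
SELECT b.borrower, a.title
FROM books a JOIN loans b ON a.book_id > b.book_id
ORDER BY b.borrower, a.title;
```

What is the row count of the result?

INNER JOIN keeps only pairs where the ON condition holds.
Matching on a.book_id > b.book_id. A NULL in a compared column never satisfies the condition.
- a (book_id=NULL) has no partner → excluded.
- a (book_id=8) pairs with 5 row(s) of b.
- a (book_id=8) pairs with 5 row(s) of b.
- a (book_id=4) pairs with 1 row(s) of b.
- a (book_id=4) pairs with 1 row(s) of b.
- a (book_id=7) pairs with 2 row(s) of b.
Total: 14 rows.

14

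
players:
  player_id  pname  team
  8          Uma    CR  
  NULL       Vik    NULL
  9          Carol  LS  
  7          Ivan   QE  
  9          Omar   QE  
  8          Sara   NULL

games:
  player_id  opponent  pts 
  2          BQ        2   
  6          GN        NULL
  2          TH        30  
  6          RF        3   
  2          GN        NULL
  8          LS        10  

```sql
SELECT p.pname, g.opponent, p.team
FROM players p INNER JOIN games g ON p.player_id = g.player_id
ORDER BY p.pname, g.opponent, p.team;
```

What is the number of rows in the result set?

INNER JOIN keeps only pairs where the ON condition holds.
Matching on p.player_id = g.player_id. A NULL in a compared column never satisfies the condition.
- p[0] player_id=8 → 1 match(es) in g → 1 row(s).
- p[1] player_id=NULL → no match; dropped.
- p[2] player_id=9 → no match; dropped.
- p[3] player_id=7 → no match; dropped.
- p[4] player_id=9 → no match; dropped.
- p[5] player_id=8 → 1 match(es) in g → 1 row(s).
Total: 2 rows.

2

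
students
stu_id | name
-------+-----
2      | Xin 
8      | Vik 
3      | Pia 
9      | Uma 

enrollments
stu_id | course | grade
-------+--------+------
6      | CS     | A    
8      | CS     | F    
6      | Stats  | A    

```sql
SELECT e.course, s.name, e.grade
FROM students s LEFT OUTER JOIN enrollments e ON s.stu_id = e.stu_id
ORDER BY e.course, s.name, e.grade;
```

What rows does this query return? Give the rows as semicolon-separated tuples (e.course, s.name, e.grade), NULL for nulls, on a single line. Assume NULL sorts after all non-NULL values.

(CS, Vik, F); (NULL, Pia, NULL); (NULL, Uma, NULL); (NULL, Xin, NULL)

LEFT JOIN keeps every row from `students`; unmatched rows get NULL for `enrollments`'s columns.
Matching on s.stu_id = e.stu_id.
- s[0] stu_id=2 → no match; kept with NULLs on the e side.
- s[1] stu_id=8 → 1 match(es) in e → 1 row(s).
- s[2] stu_id=3 → no match; kept with NULLs on the e side.
- s[3] stu_id=9 → no match; kept with NULLs on the e side.
After projecting and ordering:
e.course | s.name | e.grade
CS | Vik | F
NULL | Pia | NULL
NULL | Uma | NULL
NULL | Xin | NULL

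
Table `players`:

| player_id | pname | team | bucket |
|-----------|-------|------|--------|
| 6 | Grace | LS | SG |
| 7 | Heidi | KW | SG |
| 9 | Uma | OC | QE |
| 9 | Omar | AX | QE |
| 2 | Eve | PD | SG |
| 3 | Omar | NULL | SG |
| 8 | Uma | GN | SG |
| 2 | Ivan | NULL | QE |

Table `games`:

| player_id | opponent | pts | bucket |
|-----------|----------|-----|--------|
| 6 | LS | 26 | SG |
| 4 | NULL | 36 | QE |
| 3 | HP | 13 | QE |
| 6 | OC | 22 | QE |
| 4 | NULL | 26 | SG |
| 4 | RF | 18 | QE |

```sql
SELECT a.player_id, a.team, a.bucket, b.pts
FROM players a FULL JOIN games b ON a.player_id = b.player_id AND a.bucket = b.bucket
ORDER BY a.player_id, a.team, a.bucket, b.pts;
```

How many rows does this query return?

13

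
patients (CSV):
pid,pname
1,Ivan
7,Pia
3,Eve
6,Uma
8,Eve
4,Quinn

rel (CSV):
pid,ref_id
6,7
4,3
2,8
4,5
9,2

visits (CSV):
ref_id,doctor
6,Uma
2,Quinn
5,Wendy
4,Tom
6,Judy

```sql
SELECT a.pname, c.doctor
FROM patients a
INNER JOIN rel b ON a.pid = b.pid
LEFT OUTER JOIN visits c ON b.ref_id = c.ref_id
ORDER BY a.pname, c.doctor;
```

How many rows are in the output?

3

Joins associate left-to-right: patients INNER JOIN rel on pid gives 3 intermediate row(s).
Then LEFT JOIN `visits c` on ref_id: each of those 3 rows is kept; rows whose b.ref_id has no match in c get NULL for c's columns.
Result: 3 row(s).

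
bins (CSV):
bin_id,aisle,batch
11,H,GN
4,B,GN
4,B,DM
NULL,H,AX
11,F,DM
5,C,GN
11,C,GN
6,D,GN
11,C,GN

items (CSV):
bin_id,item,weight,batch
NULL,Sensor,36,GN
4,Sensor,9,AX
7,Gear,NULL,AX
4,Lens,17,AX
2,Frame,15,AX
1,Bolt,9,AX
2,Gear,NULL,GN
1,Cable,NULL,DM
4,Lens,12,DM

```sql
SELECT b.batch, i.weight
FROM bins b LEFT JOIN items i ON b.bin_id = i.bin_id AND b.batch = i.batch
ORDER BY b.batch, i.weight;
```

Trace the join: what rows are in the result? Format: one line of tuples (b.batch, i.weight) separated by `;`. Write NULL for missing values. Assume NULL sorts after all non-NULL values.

LEFT JOIN keeps every row from `bins`; unmatched rows get NULL for `items`'s columns.
Matching on b.bin_id = i.bin_id AND b.batch = i.batch. A NULL in a compared column never satisfies the condition.
- bin_id=11, batch=GN: no i row matches, row kept with i columns NULL.
- bin_id=4, batch=GN: no i row matches, row kept with i columns NULL.
- bin_id=4, batch=DM: 1 matching i row(s), so 1 row(s) emitted.
- bin_id=NULL, batch=AX: no i row matches, row kept with i columns NULL.
- bin_id=11, batch=DM: no i row matches, row kept with i columns NULL.
- bin_id=5, batch=GN: no i row matches, row kept with i columns NULL.
- bin_id=11, batch=GN: no i row matches, row kept with i columns NULL.
- bin_id=6, batch=GN: no i row matches, row kept with i columns NULL.
- bin_id=11, batch=GN: no i row matches, row kept with i columns NULL.
After projecting and ordering:
b.batch | i.weight
AX | NULL
DM | 12
DM | NULL
GN | NULL
GN | NULL
GN | NULL
GN | NULL
GN | NULL
GN | NULL

(AX, NULL); (DM, 12); (DM, NULL); (GN, NULL); (GN, NULL); (GN, NULL); (GN, NULL); (GN, NULL); (GN, NULL)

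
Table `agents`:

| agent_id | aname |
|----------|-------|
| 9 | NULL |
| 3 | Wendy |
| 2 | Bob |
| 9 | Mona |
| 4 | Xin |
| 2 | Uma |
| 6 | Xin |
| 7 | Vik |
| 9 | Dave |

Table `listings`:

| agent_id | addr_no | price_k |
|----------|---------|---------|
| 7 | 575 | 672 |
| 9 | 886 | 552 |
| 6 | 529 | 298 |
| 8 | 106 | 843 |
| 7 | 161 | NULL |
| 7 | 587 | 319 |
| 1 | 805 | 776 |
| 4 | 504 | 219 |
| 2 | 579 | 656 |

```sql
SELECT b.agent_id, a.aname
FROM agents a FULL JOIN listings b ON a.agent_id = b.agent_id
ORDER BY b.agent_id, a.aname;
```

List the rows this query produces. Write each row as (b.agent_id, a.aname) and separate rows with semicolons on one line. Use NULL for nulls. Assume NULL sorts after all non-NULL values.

(1, NULL); (2, Bob); (2, Uma); (4, Xin); (6, Xin); (7, Vik); (7, Vik); (7, Vik); (8, NULL); (9, Dave); (9, Mona); (9, NULL); (NULL, Wendy)

FULL OUTER JOIN keeps every row from both sides; unmatched rows get NULL for the other side's columns.
Matching on a.agent_id = b.agent_id.
- a row (agent_id=9): matches 1 b row(s) → 1 output row(s).
- a row (agent_id=3): no match → kept, b columns NULL.
- a row (agent_id=2): matches 1 b row(s) → 1 output row(s).
- a row (agent_id=9): matches 1 b row(s) → 1 output row(s).
- a row (agent_id=4): matches 1 b row(s) → 1 output row(s).
- a row (agent_id=2): matches 1 b row(s) → 1 output row(s).
- a row (agent_id=6): matches 1 b row(s) → 1 output row(s).
- a row (agent_id=7): matches 3 b row(s) → 3 output row(s).
- a row (agent_id=9): matches 1 b row(s) → 1 output row(s).
- 2 row(s) from b found no a partner → padded with NULL.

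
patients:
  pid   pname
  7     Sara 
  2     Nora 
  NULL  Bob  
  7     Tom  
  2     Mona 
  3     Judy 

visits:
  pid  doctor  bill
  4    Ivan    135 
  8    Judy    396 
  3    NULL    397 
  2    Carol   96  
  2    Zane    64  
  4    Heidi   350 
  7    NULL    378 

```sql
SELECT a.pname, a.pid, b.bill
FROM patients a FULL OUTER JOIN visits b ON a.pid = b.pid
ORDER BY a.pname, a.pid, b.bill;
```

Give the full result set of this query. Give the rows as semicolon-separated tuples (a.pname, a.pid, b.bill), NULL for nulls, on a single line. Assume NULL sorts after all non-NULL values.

FULL OUTER JOIN keeps every row from both sides; unmatched rows get NULL for the other side's columns.
Matching on a.pid = b.pid. A NULL in a compared column never satisfies the condition.
- pid=7: 1 matching b row(s), so 1 row(s) emitted.
- pid=2: 2 matching b row(s), so 2 row(s) emitted.
- pid=NULL: no b row matches, row kept with b columns NULL.
- pid=7: 1 matching b row(s), so 1 row(s) emitted.
- pid=2: 2 matching b row(s), so 2 row(s) emitted.
- pid=3: 1 matching b row(s), so 1 row(s) emitted.
- plus 3 unmatched b row(s), each kept with NULL a columns.

(Bob, NULL, NULL); (Judy, 3, 397); (Mona, 2, 64); (Mona, 2, 96); (Nora, 2, 64); (Nora, 2, 96); (Sara, 7, 378); (Tom, 7, 378); (NULL, NULL, 135); (NULL, NULL, 350); (NULL, NULL, 396)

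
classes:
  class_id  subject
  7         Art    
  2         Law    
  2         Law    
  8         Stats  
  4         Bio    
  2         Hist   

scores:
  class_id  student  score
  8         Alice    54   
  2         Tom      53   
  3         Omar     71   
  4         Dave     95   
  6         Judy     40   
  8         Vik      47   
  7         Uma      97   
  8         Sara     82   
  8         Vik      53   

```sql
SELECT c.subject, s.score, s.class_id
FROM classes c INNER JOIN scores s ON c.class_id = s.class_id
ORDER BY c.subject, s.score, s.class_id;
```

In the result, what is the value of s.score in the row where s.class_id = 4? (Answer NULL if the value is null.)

INNER JOIN keeps only pairs where the ON condition holds.
Matching on c.class_id = s.class_id.
- c (class_id=7) pairs with 1 row(s) of s.
- c (class_id=2) pairs with 1 row(s) of s.
- c (class_id=2) pairs with 1 row(s) of s.
- c (class_id=8) pairs with 4 row(s) of s.
- c (class_id=4) pairs with 1 row(s) of s.
- c (class_id=2) pairs with 1 row(s) of s.

95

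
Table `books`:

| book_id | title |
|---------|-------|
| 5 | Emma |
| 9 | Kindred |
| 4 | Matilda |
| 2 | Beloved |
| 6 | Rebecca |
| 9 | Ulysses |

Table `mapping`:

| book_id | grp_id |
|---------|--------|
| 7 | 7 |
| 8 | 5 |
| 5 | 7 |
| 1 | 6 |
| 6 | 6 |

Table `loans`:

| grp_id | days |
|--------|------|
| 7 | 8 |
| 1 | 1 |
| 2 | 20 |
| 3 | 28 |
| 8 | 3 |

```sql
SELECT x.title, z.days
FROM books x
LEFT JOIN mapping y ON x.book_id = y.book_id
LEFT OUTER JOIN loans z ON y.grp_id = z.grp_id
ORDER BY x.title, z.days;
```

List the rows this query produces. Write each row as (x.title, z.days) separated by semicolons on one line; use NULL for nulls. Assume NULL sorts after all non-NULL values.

(Beloved, NULL); (Emma, 8); (Kindred, NULL); (Matilda, NULL); (Rebecca, NULL); (Ulysses, NULL)

Evaluate left to right. First `books x LEFT JOIN mapping y` on book_id: 6 row(s).
Then LEFT JOIN `loans z` on grp_id: each of those 6 rows is kept; rows whose y.grp_id has no match in z get NULL for z's columns.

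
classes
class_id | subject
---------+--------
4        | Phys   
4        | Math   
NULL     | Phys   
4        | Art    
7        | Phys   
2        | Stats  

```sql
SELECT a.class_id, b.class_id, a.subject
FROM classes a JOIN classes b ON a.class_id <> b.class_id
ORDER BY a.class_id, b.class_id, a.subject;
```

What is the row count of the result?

INNER JOIN keeps only pairs where the ON condition holds.
Matching on a.class_id <> b.class_id. A NULL in a compared column never satisfies the condition.
Matched pairs: 14.
Total: 14 rows.

14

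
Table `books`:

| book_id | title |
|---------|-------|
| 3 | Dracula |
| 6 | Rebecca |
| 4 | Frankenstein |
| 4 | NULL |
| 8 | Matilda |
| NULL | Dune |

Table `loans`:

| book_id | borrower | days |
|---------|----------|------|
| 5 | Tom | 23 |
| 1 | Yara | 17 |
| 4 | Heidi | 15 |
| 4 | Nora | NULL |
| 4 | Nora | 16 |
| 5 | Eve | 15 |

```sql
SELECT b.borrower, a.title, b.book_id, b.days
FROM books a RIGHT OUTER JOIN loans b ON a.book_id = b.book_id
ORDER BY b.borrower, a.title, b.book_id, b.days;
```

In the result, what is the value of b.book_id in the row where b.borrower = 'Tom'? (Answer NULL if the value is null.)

5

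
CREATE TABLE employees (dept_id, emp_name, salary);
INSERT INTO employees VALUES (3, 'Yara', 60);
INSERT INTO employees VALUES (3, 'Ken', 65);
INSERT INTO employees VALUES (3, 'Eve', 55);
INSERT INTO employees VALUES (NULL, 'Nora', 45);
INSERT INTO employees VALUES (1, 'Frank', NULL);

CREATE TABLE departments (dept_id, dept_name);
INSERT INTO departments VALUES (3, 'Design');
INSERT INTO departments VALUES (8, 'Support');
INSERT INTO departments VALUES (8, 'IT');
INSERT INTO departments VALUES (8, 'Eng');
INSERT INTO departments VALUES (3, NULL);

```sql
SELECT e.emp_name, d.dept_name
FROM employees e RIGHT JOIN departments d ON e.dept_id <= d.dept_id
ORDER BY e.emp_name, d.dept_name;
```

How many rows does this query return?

20

RIGHT JOIN keeps every row from `departments`; unmatched rows get NULL for `employees`'s columns.
Matching on e.dept_id <= d.dept_id. A NULL in a compared column never satisfies the condition.
Matched pairs: 20; unmatched d rows kept: 0.
Total: 20 rows.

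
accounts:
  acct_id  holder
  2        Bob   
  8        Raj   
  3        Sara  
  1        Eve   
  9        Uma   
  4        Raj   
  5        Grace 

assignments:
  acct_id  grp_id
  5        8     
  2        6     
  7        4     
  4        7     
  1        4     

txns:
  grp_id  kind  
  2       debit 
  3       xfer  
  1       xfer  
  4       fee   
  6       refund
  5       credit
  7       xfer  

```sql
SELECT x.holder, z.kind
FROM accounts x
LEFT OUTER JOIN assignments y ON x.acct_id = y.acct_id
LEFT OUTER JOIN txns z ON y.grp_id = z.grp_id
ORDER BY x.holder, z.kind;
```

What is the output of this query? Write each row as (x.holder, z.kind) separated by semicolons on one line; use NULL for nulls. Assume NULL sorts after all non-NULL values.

(Bob, refund); (Eve, fee); (Grace, NULL); (Raj, xfer); (Raj, NULL); (Sara, NULL); (Uma, NULL)

Step 1 — x LEFT JOIN y on acct_id → 7 row(s).
Then LEFT JOIN `txns z` on grp_id: each of those 7 rows is kept; rows whose y.grp_id has no match in z get NULL for z's columns.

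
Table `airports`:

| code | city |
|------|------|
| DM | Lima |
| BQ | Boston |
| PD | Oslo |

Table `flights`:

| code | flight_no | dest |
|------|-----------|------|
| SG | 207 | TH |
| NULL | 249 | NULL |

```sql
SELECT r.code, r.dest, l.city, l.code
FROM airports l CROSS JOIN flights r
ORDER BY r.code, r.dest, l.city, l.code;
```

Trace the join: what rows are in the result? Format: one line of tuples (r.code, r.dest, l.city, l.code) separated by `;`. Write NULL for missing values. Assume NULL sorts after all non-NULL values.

CROSS JOIN pairs every row of `airports` with every row of `flights`: 3 × 2 = 6 rows.
After projecting and ordering:
r.code | r.dest | l.city | l.code
SG | TH | Boston | BQ
SG | TH | Lima | DM
SG | TH | Oslo | PD
NULL | NULL | Boston | BQ
NULL | NULL | Lima | DM
NULL | NULL | Oslo | PD

(SG, TH, Boston, BQ); (SG, TH, Lima, DM); (SG, TH, Oslo, PD); (NULL, NULL, Boston, BQ); (NULL, NULL, Lima, DM); (NULL, NULL, Oslo, PD)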